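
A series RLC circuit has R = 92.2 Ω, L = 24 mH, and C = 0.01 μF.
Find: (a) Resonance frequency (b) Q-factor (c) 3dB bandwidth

Step 1 — Resonance: ω₀ = 1/√(LC) = 1/√(0.024·1e-08) = 6.455e+04 rad/s.
Step 2 — f₀ = ω₀/(2π) = 1.027e+04 Hz.
Step 3 — Series Q: Q = ω₀L/R = 6.455e+04·0.024/92.2 = 16.8.
Step 4 — Bandwidth: Δω = ω₀/Q = 3842 rad/s; BW = Δω/(2π) = 611.4 Hz.

(a) f₀ = 1.027e+04 Hz  (b) Q = 16.8  (c) BW = 611.4 Hz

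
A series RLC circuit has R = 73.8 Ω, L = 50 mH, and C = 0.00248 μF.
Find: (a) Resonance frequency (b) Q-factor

Step 1 — Resonance condition Im(Z)=0 gives ω₀ = 1/√(LC).
Step 2 — ω₀ = 1/√(0.05·2.48e-09) = 8.98e+04 rad/s.
Step 3 — f₀ = ω₀/(2π) = 1.429e+04 Hz.
Step 4 — Series Q: Q = ω₀L/R = 8.98e+04·0.05/73.8 = 60.84.

(a) f₀ = 1.429e+04 Hz  (b) Q = 60.84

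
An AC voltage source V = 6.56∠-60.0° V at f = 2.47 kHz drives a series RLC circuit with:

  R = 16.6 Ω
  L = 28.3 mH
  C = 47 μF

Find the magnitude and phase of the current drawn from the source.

Step 1 — Angular frequency: ω = 2π·f = 2π·2470 = 1.552e+04 rad/s.
Step 2 — Component impedances:
  R: Z = R = 16.6 Ω
  L: Z = jωL = j·1.552e+04·0.0283 = 0 + j439.2 Ω
  C: Z = 1/(jωC) = -j/(ω·C) = 0 - j1.371 Ω
Step 3 — Series combination: Z_total = R + L + C = 16.6 + j437.8 Ω = 438.1∠87.8° Ω.
Step 4 — Source phasor: V = 6.56∠-60.0° V = 3.28 - j5.681 V.
Step 5 — Ohm's law: I = V / Z_total = (3.28 - j5.681) / (16.6 + j437.8) = -0.01267 - j0.007972 A.
Step 6 — Convert to polar: |I| = 0.01497 A, ∠I = -147.8°.

I = 0.01497∠-147.8° A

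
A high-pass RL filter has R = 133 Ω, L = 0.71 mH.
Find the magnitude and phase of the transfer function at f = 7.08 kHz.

Step 1 — Angular frequency: ω = 2π·7080 = 4.448e+04 rad/s.
Step 2 — Transfer function: H(jω) = jωL/(R + jωL).
Step 3 — Numerator jωL = j·31.58; denominator R + jωL = 133 + j31.58.
Step 4 — H = 0.05338 + j0.2248.
Step 5 — Magnitude: |H| = 0.2311 (-12.7 dB); phase: φ = 76.6°.

|H| = 0.2311 (-12.7 dB), φ = 76.6°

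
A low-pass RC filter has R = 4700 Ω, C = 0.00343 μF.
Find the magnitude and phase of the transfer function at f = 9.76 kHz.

Step 1 — Angular frequency: ω = 2π·9760 = 6.132e+04 rad/s.
Step 2 — Transfer function: H(jω) = 1/(1 + jωRC).
Step 3 — Denominator: 1 + jωRC = 1 + j·6.132e+04·4700·3.43e-09 = 1 + j0.9886.
Step 4 — H = 0.5057 - j0.5.
Step 5 — Magnitude: |H| = 0.7111 (-3.0 dB); phase: φ = -44.7°.

|H| = 0.7111 (-3.0 dB), φ = -44.7°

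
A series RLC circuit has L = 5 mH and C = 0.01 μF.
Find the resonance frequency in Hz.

Step 1 — Resonance condition Im(Z)=0 gives ω₀ = 1/√(LC).
Step 2 — ω₀ = 1/√(0.005·1e-08) = 1.414e+05 rad/s.
Step 3 — f₀ = ω₀/(2π) = 2.251e+04 Hz.

f₀ = 2.251e+04 Hz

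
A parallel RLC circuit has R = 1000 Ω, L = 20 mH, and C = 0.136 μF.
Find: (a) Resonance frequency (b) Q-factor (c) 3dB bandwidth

Step 1 — Resonance: ω₀ = 1/√(LC) = 1/√(0.02·1.36e-07) = 1.917e+04 rad/s.
Step 2 — f₀ = ω₀/(2π) = 3052 Hz.
Step 3 — Parallel Q: Q = R/(ω₀L) = 1000/(1.917e+04·0.02) = 2.608.
Step 4 — Bandwidth: Δω = ω₀/Q = 7353 rad/s; BW = Δω/(2π) = 1170 Hz.

(a) f₀ = 3052 Hz  (b) Q = 2.608  (c) BW = 1170 Hz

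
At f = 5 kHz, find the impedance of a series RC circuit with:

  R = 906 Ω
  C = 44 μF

Step 1 — Angular frequency: ω = 2π·f = 2π·5000 = 3.142e+04 rad/s.
Step 2 — Component impedances:
  R: Z = R = 906 Ω
  C: Z = 1/(jωC) = -j/(ω·C) = 0 - j0.7234 Ω
Step 3 — Series combination: Z_total = R + C = 906 - j0.7234 Ω = 906∠-0.0° Ω.

Z = 906 - j0.7234 Ω = 906∠-0.0° Ω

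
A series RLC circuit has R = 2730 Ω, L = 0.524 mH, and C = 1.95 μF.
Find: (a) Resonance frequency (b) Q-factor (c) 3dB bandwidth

Step 1 — Resonance condition Im(Z)=0 gives ω₀ = 1/√(LC).
Step 2 — ω₀ = 1/√(0.000524·1.95e-06) = 3.128e+04 rad/s.
Step 3 — f₀ = ω₀/(2π) = 4979 Hz.
Step 4 — Series Q: Q = ω₀L/R = 3.128e+04·0.000524/2730 = 0.006005.
Step 5 — 3dB bandwidth: Δω = ω₀/Q = 5.21e+06 rad/s; BW = Δω/(2π) = 8.292e+05 Hz.

(a) f₀ = 4979 Hz  (b) Q = 0.006005  (c) BW = 8.292e+05 Hz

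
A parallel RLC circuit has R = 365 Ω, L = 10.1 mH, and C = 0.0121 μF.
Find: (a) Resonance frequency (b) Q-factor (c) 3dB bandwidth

Step 1 — Resonance: ω₀ = 1/√(LC) = 1/√(0.0101·1.21e-08) = 9.046e+04 rad/s.
Step 2 — f₀ = ω₀/(2π) = 1.44e+04 Hz.
Step 3 — Parallel Q: Q = R/(ω₀L) = 365/(9.046e+04·0.0101) = 0.3995.
Step 4 — Bandwidth: Δω = ω₀/Q = 2.264e+05 rad/s; BW = Δω/(2π) = 3.604e+04 Hz.

(a) f₀ = 1.44e+04 Hz  (b) Q = 0.3995  (c) BW = 3.604e+04 Hz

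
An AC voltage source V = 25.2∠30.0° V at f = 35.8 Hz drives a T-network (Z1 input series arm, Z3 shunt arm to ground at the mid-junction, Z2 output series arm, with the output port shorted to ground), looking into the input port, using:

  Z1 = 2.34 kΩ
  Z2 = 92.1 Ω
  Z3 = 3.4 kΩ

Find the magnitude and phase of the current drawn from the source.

Step 1 — Angular frequency: ω = 2π·f = 2π·35.8 = 224.9 rad/s.
Step 2 — Component impedances:
  Z1: Z = R = 2340 Ω
  Z2: Z = R = 92.1 Ω
  Z3: Z = R = 3400 Ω
Step 3 — With the output port shorted to ground, the output series arm Z2 runs from the junction to ground; the shunt arm Z3 also runs from the junction to ground. They appear in parallel: Z3 || Z2 = 89.67 Ω.
Step 4 — Series with input arm Z1: Z_in = Z1 + (Z3 || Z2) = 2430 Ω = 2430∠0.0° Ω.
Step 5 — Source phasor: V = 25.2∠30.0° V = 21.82 + j12.6 V.
Step 6 — Ohm's law: I = V / Z_total = (21.82 + j12.6) / (2430) = 0.008982 + j0.005186 A.
Step 7 — Convert to polar: |I| = 0.01037 A, ∠I = 30.0°.

I = 0.01037∠30.0° A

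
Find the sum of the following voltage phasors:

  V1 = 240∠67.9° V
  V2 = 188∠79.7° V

Step 1 — Convert each phasor to rectangular form:
  V1 = 240·(cos(67.9°) + j·sin(67.9°)) = 90.29 + j222.4 V
  V2 = 188·(cos(79.7°) + j·sin(79.7°)) = 33.61 + j185 V
Step 2 — Sum components: V_total = 123.9 + j407.3 V.
Step 3 — Convert to polar: |V_total| = 425.8 V, ∠V_total = 73.1°.

V_total = 425.8∠73.1° V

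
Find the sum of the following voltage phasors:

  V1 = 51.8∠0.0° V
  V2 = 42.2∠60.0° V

Step 1 — Convert each phasor to rectangular form:
  V1 = 51.8·(cos(0.0°) + j·sin(0.0°)) = 51.8 V
  V2 = 42.2·(cos(60.0°) + j·sin(60.0°)) = 21.1 + j36.55 V
Step 2 — Sum components: V_total = 72.9 + j36.55 V.
Step 3 — Convert to polar: |V_total| = 81.55 V, ∠V_total = 26.6°.

V_total = 81.55∠26.6° V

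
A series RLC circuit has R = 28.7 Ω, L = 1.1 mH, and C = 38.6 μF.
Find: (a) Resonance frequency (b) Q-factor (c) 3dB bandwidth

Step 1 — Resonance: ω₀ = 1/√(LC) = 1/√(0.0011·3.86e-05) = 4853 rad/s.
Step 2 — f₀ = ω₀/(2π) = 772.4 Hz.
Step 3 — Series Q: Q = ω₀L/R = 4853·0.0011/28.7 = 0.186.
Step 4 — Bandwidth: Δω = ω₀/Q = 2.609e+04 rad/s; BW = Δω/(2π) = 4152 Hz.

(a) f₀ = 772.4 Hz  (b) Q = 0.186  (c) BW = 4152 Hz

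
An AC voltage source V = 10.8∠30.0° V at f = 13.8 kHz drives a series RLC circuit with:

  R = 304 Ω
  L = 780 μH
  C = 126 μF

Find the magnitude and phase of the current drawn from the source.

Step 1 — Angular frequency: ω = 2π·f = 2π·1.38e+04 = 8.671e+04 rad/s.
Step 2 — Component impedances:
  R: Z = R = 304 Ω
  L: Z = jωL = j·8.671e+04·0.00078 = 0 + j67.63 Ω
  C: Z = 1/(jωC) = -j/(ω·C) = 0 - j0.09153 Ω
Step 3 — Series combination: Z_total = R + L + C = 304 + j67.54 Ω = 311.4∠12.5° Ω.
Step 4 — Source phasor: V = 10.8∠30.0° V = 9.353 + j5.4 V.
Step 5 — Ohm's law: I = V / Z_total = (9.353 + j5.4) / (304 + j67.54) = 0.03308 + j0.01041 A.
Step 6 — Convert to polar: |I| = 0.03468 A, ∠I = 17.5°.

I = 0.03468∠17.5° A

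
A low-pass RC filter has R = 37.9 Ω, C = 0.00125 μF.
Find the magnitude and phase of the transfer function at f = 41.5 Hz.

Step 1 — Angular frequency: ω = 2π·41.5 = 260.8 rad/s.
Step 2 — Transfer function: H(jω) = 1/(1 + jωRC).
Step 3 — Denominator: 1 + jωRC = 1 + j·260.8·37.9·1.25e-09 = 1 + j1.235e-05.
Step 4 — H = 1 - j1.235e-05.
Step 5 — Magnitude: |H| = 1 (-0.0 dB); phase: φ = -0.0°.

|H| = 1 (-0.0 dB), φ = -0.0°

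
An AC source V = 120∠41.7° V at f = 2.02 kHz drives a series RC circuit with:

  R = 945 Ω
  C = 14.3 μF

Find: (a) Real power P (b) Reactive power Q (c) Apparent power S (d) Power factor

Step 1 — Angular frequency: ω = 2π·f = 2π·2020 = 1.269e+04 rad/s.
Step 2 — Component impedances:
  R: Z = R = 945 Ω
  C: Z = 1/(jωC) = -j/(ω·C) = 0 - j5.51 Ω
Step 3 — Series combination: Z_total = R + C = 945 - j5.51 Ω = 945∠-0.3° Ω.
Step 4 — Source phasor: V = 120∠41.7° V = 89.6 + j79.83 V.
Step 5 — Current: I = V / Z = 0.09432 + j0.08502 A = 0.127∠42.0° A.
Step 6 — Complex power: S = V·I* = 15.24 - j0.08884 VA.
Step 7 — Real power: P = Re(S) = 15.24 W.
Step 8 — Reactive power: Q = Im(S) = -0.08884 VAR.
Step 9 — Apparent power: |S| = 15.24 VA.
Step 10 — Power factor: PF = P/|S| = 1 (leading).

(a) P = 15.24 W  (b) Q = -0.08884 VAR  (c) S = 15.24 VA  (d) PF = 1 (leading)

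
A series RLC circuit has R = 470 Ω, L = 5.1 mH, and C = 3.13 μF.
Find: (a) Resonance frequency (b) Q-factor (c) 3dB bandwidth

Step 1 — Resonance: ω₀ = 1/√(LC) = 1/√(0.0051·3.13e-06) = 7915 rad/s.
Step 2 — f₀ = ω₀/(2π) = 1260 Hz.
Step 3 — Series Q: Q = ω₀L/R = 7915·0.0051/470 = 0.08588.
Step 4 — Bandwidth: Δω = ω₀/Q = 9.216e+04 rad/s; BW = Δω/(2π) = 1.467e+04 Hz.

(a) f₀ = 1260 Hz  (b) Q = 0.08588  (c) BW = 1.467e+04 Hz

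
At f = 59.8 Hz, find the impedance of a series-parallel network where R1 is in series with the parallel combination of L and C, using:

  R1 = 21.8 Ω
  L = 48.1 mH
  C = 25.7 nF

Step 1 — Angular frequency: ω = 2π·f = 2π·59.8 = 375.7 rad/s.
Step 2 — Component impedances:
  R1: Z = R = 21.8 Ω
  L: Z = jωL = j·375.7·0.0481 = 0 + j18.07 Ω
  C: Z = 1/(jωC) = -j/(ω·C) = 0 - j1.036e+05 Ω
Step 3 — Parallel branch: L || C = 1/(1/L + 1/C) = 0 + j18.08 Ω.
Step 4 — Series with R1: Z_total = R1 + (L || C) = 21.8 + j18.08 Ω = 28.32∠39.7° Ω.

Z = 21.8 + j18.08 Ω = 28.32∠39.7° Ω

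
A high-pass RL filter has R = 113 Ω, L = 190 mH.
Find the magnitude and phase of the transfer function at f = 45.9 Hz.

Step 1 — Angular frequency: ω = 2π·45.9 = 288.4 rad/s.
Step 2 — Transfer function: H(jω) = jωL/(R + jωL).
Step 3 — Numerator jωL = j·54.8; denominator R + jωL = 113 + j54.8.
Step 4 — H = 0.1904 + j0.3926.
Step 5 — Magnitude: |H| = 0.4363 (-7.2 dB); phase: φ = 64.1°.

|H| = 0.4363 (-7.2 dB), φ = 64.1°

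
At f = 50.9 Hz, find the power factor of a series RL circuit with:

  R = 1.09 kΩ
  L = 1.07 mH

Step 1 — Angular frequency: ω = 2π·f = 2π·50.9 = 319.8 rad/s.
Step 2 — Component impedances:
  R: Z = R = 1090 Ω
  L: Z = jωL = j·319.8·0.00107 = 0 + j0.3422 Ω
Step 3 — Series combination: Z_total = R + L = 1090 + j0.3422 Ω = 1090∠0.0° Ω.
Step 4 — Power factor: PF = cos(φ) = Re(Z)/|Z| = 1090/1090 = 1.
Step 5 — Type: Im(Z) = 0.3422 ⇒ lagging (phase φ = 0.0°).

PF = 1 (lagging, φ = 0.0°)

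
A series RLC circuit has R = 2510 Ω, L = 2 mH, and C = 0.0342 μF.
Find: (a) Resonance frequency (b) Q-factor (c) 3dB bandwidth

Step 1 — Resonance condition Im(Z)=0 gives ω₀ = 1/√(LC).
Step 2 — ω₀ = 1/√(0.002·3.42e-08) = 1.209e+05 rad/s.
Step 3 — f₀ = ω₀/(2π) = 1.924e+04 Hz.
Step 4 — Series Q: Q = ω₀L/R = 1.209e+05·0.002/2510 = 0.09634.
Step 5 — 3dB bandwidth: Δω = ω₀/Q = 1.255e+06 rad/s; BW = Δω/(2π) = 1.997e+05 Hz.

(a) f₀ = 1.924e+04 Hz  (b) Q = 0.09634  (c) BW = 1.997e+05 Hz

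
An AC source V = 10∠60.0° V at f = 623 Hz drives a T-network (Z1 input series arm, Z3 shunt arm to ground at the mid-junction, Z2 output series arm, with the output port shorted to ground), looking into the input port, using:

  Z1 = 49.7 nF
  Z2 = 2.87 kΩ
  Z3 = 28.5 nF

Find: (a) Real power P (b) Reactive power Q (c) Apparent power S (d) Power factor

Step 1 — Angular frequency: ω = 2π·f = 2π·623 = 3914 rad/s.
Step 2 — Component impedances:
  Z1: Z = 1/(jωC) = -j/(ω·C) = 0 - j5140 Ω
  Z2: Z = R = 2870 Ω
  Z3: Z = 1/(jωC) = -j/(ω·C) = 0 - j8964 Ω
Step 3 — With the output port shorted to ground, the output series arm Z2 runs from the junction to ground; the shunt arm Z3 also runs from the junction to ground. They appear in parallel: Z3 || Z2 = 2603 - j833.5 Ω.
Step 4 — Series with input arm Z1: Z_in = Z1 + (Z3 || Z2) = 2603 - j5974 Ω = 6516∠-66.5° Ω.
Step 5 — Source phasor: V = 10∠60.0° V = 5 + j8.66 V.
Step 6 — Current: I = V / Z = -0.0009118 + j0.001234 A = 0.001535∠126.5° A.
Step 7 — Complex power: S = V·I* = 0.006131 - j0.01407 VA.
Step 8 — Real power: P = Re(S) = 0.006131 W.
Step 9 — Reactive power: Q = Im(S) = -0.01407 VAR.
Step 10 — Apparent power: |S| = 0.01535 VA.
Step 11 — Power factor: PF = P/|S| = 0.3995 (leading).

(a) P = 0.006131 W  (b) Q = -0.01407 VAR  (c) S = 0.01535 VA  (d) PF = 0.3995 (leading)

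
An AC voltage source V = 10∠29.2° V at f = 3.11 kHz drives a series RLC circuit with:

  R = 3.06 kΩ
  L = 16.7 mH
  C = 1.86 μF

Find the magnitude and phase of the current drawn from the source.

Step 1 — Angular frequency: ω = 2π·f = 2π·3110 = 1.954e+04 rad/s.
Step 2 — Component impedances:
  R: Z = R = 3060 Ω
  L: Z = jωL = j·1.954e+04·0.0167 = 0 + j326.3 Ω
  C: Z = 1/(jωC) = -j/(ω·C) = 0 - j27.51 Ω
Step 3 — Series combination: Z_total = R + L + C = 3060 + j298.8 Ω = 3075∠5.6° Ω.
Step 4 — Source phasor: V = 10∠29.2° V = 8.729 + j4.879 V.
Step 5 — Ohm's law: I = V / Z_total = (8.729 + j4.879) / (3060 + j298.8) = 0.00298 + j0.001303 A.
Step 6 — Convert to polar: |I| = 0.003253 A, ∠I = 23.6°.

I = 0.003253∠23.6° A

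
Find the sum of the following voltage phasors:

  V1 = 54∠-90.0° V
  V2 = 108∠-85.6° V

Step 1 — Convert each phasor to rectangular form:
  V1 = 54·(cos(-90.0°) + j·sin(-90.0°)) = 0 - j54 V
  V2 = 108·(cos(-85.6°) + j·sin(-85.6°)) = 8.286 - j107.7 V
Step 2 — Sum components: V_total = 8.286 - j161.7 V.
Step 3 — Convert to polar: |V_total| = 161.9 V, ∠V_total = -87.1°.

V_total = 161.9∠-87.1° V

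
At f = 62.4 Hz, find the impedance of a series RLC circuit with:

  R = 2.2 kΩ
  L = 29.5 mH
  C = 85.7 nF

Step 1 — Angular frequency: ω = 2π·f = 2π·62.4 = 392.1 rad/s.
Step 2 — Component impedances:
  R: Z = R = 2200 Ω
  L: Z = jωL = j·392.1·0.0295 = 0 + j11.57 Ω
  C: Z = 1/(jωC) = -j/(ω·C) = 0 - j2.976e+04 Ω
Step 3 — Series combination: Z_total = R + L + C = 2200 - j2.975e+04 Ω = 2.983e+04∠-85.8° Ω.

Z = 2200 - j2.975e+04 Ω = 2.983e+04∠-85.8° Ω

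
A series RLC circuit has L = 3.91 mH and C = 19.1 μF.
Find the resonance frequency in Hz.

Step 1 — Resonance condition Im(Z)=0 gives ω₀ = 1/√(LC).
Step 2 — ω₀ = 1/√(0.00391·1.91e-05) = 3659 rad/s.
Step 3 — f₀ = ω₀/(2π) = 582.4 Hz.

f₀ = 582.4 Hz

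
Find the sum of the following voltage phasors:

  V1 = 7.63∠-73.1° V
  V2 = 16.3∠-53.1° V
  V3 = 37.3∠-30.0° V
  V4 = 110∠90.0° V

Step 1 — Convert each phasor to rectangular form:
  V1 = 7.63·(cos(-73.1°) + j·sin(-73.1°)) = 2.218 - j7.3 V
  V2 = 16.3·(cos(-53.1°) + j·sin(-53.1°)) = 9.787 - j13.03 V
  V3 = 37.3·(cos(-30.0°) + j·sin(-30.0°)) = 32.3 - j18.65 V
  V4 = 110·(cos(90.0°) + j·sin(90.0°)) = 0 + j110 V
Step 2 — Sum components: V_total = 44.31 + j71.01 V.
Step 3 — Convert to polar: |V_total| = 83.7 V, ∠V_total = 58.0°.

V_total = 83.7∠58.0° V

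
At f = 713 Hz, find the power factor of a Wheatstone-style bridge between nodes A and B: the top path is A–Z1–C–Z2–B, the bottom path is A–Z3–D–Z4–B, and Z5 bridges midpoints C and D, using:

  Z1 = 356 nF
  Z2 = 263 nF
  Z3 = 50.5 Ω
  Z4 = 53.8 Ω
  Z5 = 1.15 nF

Step 1 — Angular frequency: ω = 2π·f = 2π·713 = 4480 rad/s.
Step 2 — Component impedances:
  Z1: Z = 1/(jωC) = -j/(ω·C) = 0 - j627 Ω
  Z2: Z = 1/(jωC) = -j/(ω·C) = 0 - j848.7 Ω
  Z3: Z = R = 50.5 Ω
  Z4: Z = R = 53.8 Ω
  Z5: Z = 1/(jωC) = -j/(ω·C) = 0 - j1.941e+05 Ω
Step 3 — Bridge requires nodal analysis (the Z5 bridge couples midpoints C and D, so the two paths cannot be reduced to a simple series/parallel combination). Setting node B to ground and injecting 1 A at node A, the 3-node admittance system at A, C, D solves to V_A = Z_AB = 103.8 - j7.335 Ω = 104∠-4.0° Ω.
Step 4 — Power factor: PF = cos(φ) = Re(Z)/|Z| = 103.78/104.04 = 0.9975.
Step 5 — Type: Im(Z) = -7.335 ⇒ leading (phase φ = -4.0°).

PF = 0.9975 (leading, φ = -4.0°)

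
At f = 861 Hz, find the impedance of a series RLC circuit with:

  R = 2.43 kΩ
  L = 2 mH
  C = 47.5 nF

Step 1 — Angular frequency: ω = 2π·f = 2π·861 = 5410 rad/s.
Step 2 — Component impedances:
  R: Z = R = 2430 Ω
  L: Z = jωL = j·5410·0.002 = 0 + j10.82 Ω
  C: Z = 1/(jωC) = -j/(ω·C) = 0 - j3892 Ω
Step 3 — Series combination: Z_total = R + L + C = 2430 - j3881 Ω = 4579∠-57.9° Ω.

Z = 2430 - j3881 Ω = 4579∠-57.9° Ω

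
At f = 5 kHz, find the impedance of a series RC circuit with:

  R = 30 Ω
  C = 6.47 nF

Step 1 — Angular frequency: ω = 2π·f = 2π·5000 = 3.142e+04 rad/s.
Step 2 — Component impedances:
  R: Z = R = 30 Ω
  C: Z = 1/(jωC) = -j/(ω·C) = 0 - j4920 Ω
Step 3 — Series combination: Z_total = R + C = 30 - j4920 Ω = 4920∠-89.7° Ω.

Z = 30 - j4920 Ω = 4920∠-89.7° Ω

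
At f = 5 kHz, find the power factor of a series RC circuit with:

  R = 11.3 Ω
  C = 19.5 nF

Step 1 — Angular frequency: ω = 2π·f = 2π·5000 = 3.142e+04 rad/s.
Step 2 — Component impedances:
  R: Z = R = 11.3 Ω
  C: Z = 1/(jωC) = -j/(ω·C) = 0 - j1632 Ω
Step 3 — Series combination: Z_total = R + C = 11.3 - j1632 Ω = 1632∠-89.6° Ω.
Step 4 — Power factor: PF = cos(φ) = Re(Z)/|Z| = 11.3/1632.4 = 0.006922.
Step 5 — Type: Im(Z) = -1632 ⇒ leading (phase φ = -89.6°).

PF = 0.006922 (leading, φ = -89.6°)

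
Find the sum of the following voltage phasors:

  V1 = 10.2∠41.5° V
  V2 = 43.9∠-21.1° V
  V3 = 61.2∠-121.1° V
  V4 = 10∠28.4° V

Step 1 — Convert each phasor to rectangular form:
  V1 = 10.2·(cos(41.5°) + j·sin(41.5°)) = 7.639 + j6.759 V
  V2 = 43.9·(cos(-21.1°) + j·sin(-21.1°)) = 40.96 - j15.8 V
  V3 = 61.2·(cos(-121.1°) + j·sin(-121.1°)) = -31.61 - j52.4 V
  V4 = 10·(cos(28.4°) + j·sin(28.4°)) = 8.796 + j4.756 V
Step 2 — Sum components: V_total = 25.78 - j56.69 V.
Step 3 — Convert to polar: |V_total| = 62.28 V, ∠V_total = -65.5°.

V_total = 62.28∠-65.5° V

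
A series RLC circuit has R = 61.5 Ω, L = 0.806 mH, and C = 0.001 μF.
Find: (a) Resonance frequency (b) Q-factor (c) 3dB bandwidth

Step 1 — Resonance: ω₀ = 1/√(LC) = 1/√(0.000806·1e-09) = 1.114e+06 rad/s.
Step 2 — f₀ = ω₀/(2π) = 1.773e+05 Hz.
Step 3 — Series Q: Q = ω₀L/R = 1.114e+06·0.000806/61.5 = 14.6.
Step 4 — Bandwidth: Δω = ω₀/Q = 7.63e+04 rad/s; BW = Δω/(2π) = 1.214e+04 Hz.

(a) f₀ = 1.773e+05 Hz  (b) Q = 14.6  (c) BW = 1.214e+04 Hz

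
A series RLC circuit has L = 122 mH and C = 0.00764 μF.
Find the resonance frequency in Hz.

Step 1 — Resonance condition Im(Z)=0 gives ω₀ = 1/√(LC).
Step 2 — ω₀ = 1/√(0.122·7.64e-09) = 3.275e+04 rad/s.
Step 3 — f₀ = ω₀/(2π) = 5213 Hz.

f₀ = 5213 Hz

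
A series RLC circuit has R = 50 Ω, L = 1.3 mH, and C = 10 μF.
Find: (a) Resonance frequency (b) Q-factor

Step 1 — Resonance condition Im(Z)=0 gives ω₀ = 1/√(LC).
Step 2 — ω₀ = 1/√(0.0013·1e-05) = 8771 rad/s.
Step 3 — f₀ = ω₀/(2π) = 1396 Hz.
Step 4 — Series Q: Q = ω₀L/R = 8771·0.0013/50 = 0.228.

(a) f₀ = 1396 Hz  (b) Q = 0.228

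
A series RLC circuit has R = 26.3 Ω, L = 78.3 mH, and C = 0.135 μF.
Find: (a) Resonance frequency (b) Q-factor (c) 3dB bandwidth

Step 1 — Resonance condition Im(Z)=0 gives ω₀ = 1/√(LC).
Step 2 — ω₀ = 1/√(0.0783·1.35e-07) = 9726 rad/s.
Step 3 — f₀ = ω₀/(2π) = 1548 Hz.
Step 4 — Series Q: Q = ω₀L/R = 9726·0.0783/26.3 = 28.96.
Step 5 — 3dB bandwidth: Δω = ω₀/Q = 335.9 rad/s; BW = Δω/(2π) = 53.46 Hz.

(a) f₀ = 1548 Hz  (b) Q = 28.96  (c) BW = 53.46 Hz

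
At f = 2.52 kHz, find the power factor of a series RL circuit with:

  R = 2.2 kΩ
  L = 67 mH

Step 1 — Angular frequency: ω = 2π·f = 2π·2520 = 1.583e+04 rad/s.
Step 2 — Component impedances:
  R: Z = R = 2200 Ω
  L: Z = jωL = j·1.583e+04·0.067 = 0 + j1061 Ω
Step 3 — Series combination: Z_total = R + L = 2200 + j1061 Ω = 2442∠25.7° Ω.
Step 4 — Power factor: PF = cos(φ) = Re(Z)/|Z| = 2200/2442.42 = 0.9007.
Step 5 — Type: Im(Z) = 1061 ⇒ lagging (phase φ = 25.7°).

PF = 0.9007 (lagging, φ = 25.7°)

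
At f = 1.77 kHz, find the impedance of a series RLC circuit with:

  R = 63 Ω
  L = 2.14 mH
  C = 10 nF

Step 1 — Angular frequency: ω = 2π·f = 2π·1770 = 1.112e+04 rad/s.
Step 2 — Component impedances:
  R: Z = R = 63 Ω
  L: Z = jωL = j·1.112e+04·0.00214 = 0 + j23.8 Ω
  C: Z = 1/(jωC) = -j/(ω·C) = 0 - j8992 Ω
Step 3 — Series combination: Z_total = R + L + C = 63 - j8968 Ω = 8968∠-89.6° Ω.

Z = 63 - j8968 Ω = 8968∠-89.6° Ω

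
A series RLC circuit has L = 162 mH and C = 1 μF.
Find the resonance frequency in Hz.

Step 1 — Resonance condition Im(Z)=0 gives ω₀ = 1/√(LC).
Step 2 — ω₀ = 1/√(0.162·1e-06) = 2485 rad/s.
Step 3 — f₀ = ω₀/(2π) = 395.4 Hz.

f₀ = 395.4 Hz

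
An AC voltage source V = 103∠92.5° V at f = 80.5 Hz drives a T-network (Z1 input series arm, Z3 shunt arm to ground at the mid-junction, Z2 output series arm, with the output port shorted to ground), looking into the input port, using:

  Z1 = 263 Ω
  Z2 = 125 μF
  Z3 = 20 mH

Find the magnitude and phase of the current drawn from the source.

Step 1 — Angular frequency: ω = 2π·f = 2π·80.5 = 505.8 rad/s.
Step 2 — Component impedances:
  Z1: Z = R = 263 Ω
  Z2: Z = 1/(jωC) = -j/(ω·C) = 0 - j15.82 Ω
  Z3: Z = jωL = j·505.8·0.02 = 0 + j10.12 Ω
Step 3 — With the output port shorted to ground, the output series arm Z2 runs from the junction to ground; the shunt arm Z3 also runs from the junction to ground. They appear in parallel: Z3 || Z2 = 0 + j28.07 Ω.
Step 4 — Series with input arm Z1: Z_in = Z1 + (Z3 || Z2) = 263 + j28.07 Ω = 264.5∠6.1° Ω.
Step 5 — Source phasor: V = 103∠92.5° V = -4.493 + j102.9 V.
Step 6 — Ohm's law: I = V / Z_total = (-4.493 + j102.9) / (263 + j28.07) = 0.02439 + j0.3887 A.
Step 7 — Convert to polar: |I| = 0.3894 A, ∠I = 86.4°.

I = 0.3894∠86.4° A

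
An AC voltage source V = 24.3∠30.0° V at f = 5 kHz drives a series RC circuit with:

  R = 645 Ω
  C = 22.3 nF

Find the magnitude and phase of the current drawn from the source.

Step 1 — Angular frequency: ω = 2π·f = 2π·5000 = 3.142e+04 rad/s.
Step 2 — Component impedances:
  R: Z = R = 645 Ω
  C: Z = 1/(jωC) = -j/(ω·C) = 0 - j1427 Ω
Step 3 — Series combination: Z_total = R + C = 645 - j1427 Ω = 1566∠-65.7° Ω.
Step 4 — Source phasor: V = 24.3∠30.0° V = 21.04 + j12.15 V.
Step 5 — Ohm's law: I = V / Z_total = (21.04 + j12.15) / (645 - j1427) = -0.001536 + j0.01544 A.
Step 6 — Convert to polar: |I| = 0.01551 A, ∠I = 95.7°.

I = 0.01551∠95.7° A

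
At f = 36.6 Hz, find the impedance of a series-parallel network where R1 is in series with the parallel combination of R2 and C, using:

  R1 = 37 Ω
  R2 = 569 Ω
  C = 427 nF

Step 1 — Angular frequency: ω = 2π·f = 2π·36.6 = 230 rad/s.
Step 2 — Component impedances:
  R1: Z = R = 37 Ω
  R2: Z = R = 569 Ω
  C: Z = 1/(jωC) = -j/(ω·C) = 0 - j1.018e+04 Ω
Step 3 — Parallel branch: R2 || C = 1/(1/R2 + 1/C) = 567.2 - j31.69 Ω.
Step 4 — Series with R1: Z_total = R1 + (R2 || C) = 604.2 - j31.69 Ω = 605.1∠-3.0° Ω.

Z = 604.2 - j31.69 Ω = 605.1∠-3.0° Ω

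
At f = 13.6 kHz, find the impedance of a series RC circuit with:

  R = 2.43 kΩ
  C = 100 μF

Step 1 — Angular frequency: ω = 2π·f = 2π·1.36e+04 = 8.545e+04 rad/s.
Step 2 — Component impedances:
  R: Z = R = 2430 Ω
  C: Z = 1/(jωC) = -j/(ω·C) = 0 - j0.117 Ω
Step 3 — Series combination: Z_total = R + C = 2430 - j0.117 Ω = 2430∠-0.0° Ω.

Z = 2430 - j0.117 Ω = 2430∠-0.0° Ω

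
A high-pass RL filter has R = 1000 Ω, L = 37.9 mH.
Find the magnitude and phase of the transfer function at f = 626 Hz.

Step 1 — Angular frequency: ω = 2π·626 = 3933 rad/s.
Step 2 — Transfer function: H(jω) = jωL/(R + jωL).
Step 3 — Numerator jωL = j·149.1; denominator R + jωL = 1000 + j149.1.
Step 4 — H = 0.02174 + j0.1458.
Step 5 — Magnitude: |H| = 0.1474 (-16.6 dB); phase: φ = 81.5°.

|H| = 0.1474 (-16.6 dB), φ = 81.5°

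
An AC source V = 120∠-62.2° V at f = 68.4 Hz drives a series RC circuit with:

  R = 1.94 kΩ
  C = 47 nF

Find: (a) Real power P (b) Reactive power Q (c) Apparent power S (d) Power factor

Step 1 — Angular frequency: ω = 2π·f = 2π·68.4 = 429.8 rad/s.
Step 2 — Component impedances:
  R: Z = R = 1940 Ω
  C: Z = 1/(jωC) = -j/(ω·C) = 0 - j4.951e+04 Ω
Step 3 — Series combination: Z_total = R + C = 1940 - j4.951e+04 Ω = 4.954e+04∠-87.8° Ω.
Step 4 — Source phasor: V = 120∠-62.2° V = 55.97 - j106.1 V.
Step 5 — Current: I = V / Z = 0.002185 + j0.001045 A = 0.002422∠25.6° A.
Step 6 — Complex power: S = V·I* = 0.01138 - j0.2904 VA.
Step 7 — Real power: P = Re(S) = 0.01138 W.
Step 8 — Reactive power: Q = Im(S) = -0.2904 VAR.
Step 9 — Apparent power: |S| = 0.2906 VA.
Step 10 — Power factor: PF = P/|S| = 0.03916 (leading).

(a) P = 0.01138 W  (b) Q = -0.2904 VAR  (c) S = 0.2906 VA  (d) PF = 0.03916 (leading)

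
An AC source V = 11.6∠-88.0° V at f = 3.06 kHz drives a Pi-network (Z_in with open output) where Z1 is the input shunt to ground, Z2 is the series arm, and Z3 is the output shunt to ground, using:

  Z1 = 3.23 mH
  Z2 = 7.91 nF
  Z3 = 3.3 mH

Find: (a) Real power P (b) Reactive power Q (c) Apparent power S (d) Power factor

Step 1 — Angular frequency: ω = 2π·f = 2π·3060 = 1.923e+04 rad/s.
Step 2 — Component impedances:
  Z1: Z = jωL = j·1.923e+04·0.00323 = 0 + j62.1 Ω
  Z2: Z = 1/(jωC) = -j/(ω·C) = 0 - j6575 Ω
  Z3: Z = jωL = j·1.923e+04·0.0033 = 0 + j63.45 Ω
Step 3 — With open output, the series arm Z2 and the output shunt Z3 appear in series to ground: Z2 + Z3 = 0 - j6512 Ω.
Step 4 — Parallel with input shunt Z1: Z_in = Z1 || (Z2 + Z3) = 0 + j62.7 Ω = 62.7∠90.0° Ω.
Step 5 — Source phasor: V = 11.6∠-88.0° V = 0.4048 - j11.59 V.
Step 6 — Current: I = V / Z = -0.1849 - j0.006457 A = 0.185∠-178.0° A.
Step 7 — Complex power: S = V·I* = 0 + j2.146 VA.
Step 8 — Real power: P = Re(S) = 0 W.
Step 9 — Reactive power: Q = Im(S) = 2.146 VAR.
Step 10 — Apparent power: |S| = 2.146 VA.
Step 11 — Power factor: PF = P/|S| = 0 (lagging).

(a) P = 0 W  (b) Q = 2.146 VAR  (c) S = 2.146 VA  (d) PF = 0 (lagging)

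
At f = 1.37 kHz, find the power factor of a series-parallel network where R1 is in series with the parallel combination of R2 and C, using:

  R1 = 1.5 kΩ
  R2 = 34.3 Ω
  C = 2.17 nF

Step 1 — Angular frequency: ω = 2π·f = 2π·1370 = 8608 rad/s.
Step 2 — Component impedances:
  R1: Z = R = 1500 Ω
  R2: Z = R = 34.3 Ω
  C: Z = 1/(jωC) = -j/(ω·C) = 0 - j5.354e+04 Ω
Step 3 — Parallel branch: R2 || C = 1/(1/R2 + 1/C) = 34.3 - j0.02198 Ω.
Step 4 — Series with R1: Z_total = R1 + (R2 || C) = 1534 - j0.02198 Ω = 1534∠-0.0° Ω.
Step 5 — Power factor: PF = cos(φ) = Re(Z)/|Z| = 1534/1534 = 1.
Step 6 — Type: Im(Z) = -0.02198 ⇒ leading (phase φ = -0.0°).

PF = 1 (leading, φ = -0.0°)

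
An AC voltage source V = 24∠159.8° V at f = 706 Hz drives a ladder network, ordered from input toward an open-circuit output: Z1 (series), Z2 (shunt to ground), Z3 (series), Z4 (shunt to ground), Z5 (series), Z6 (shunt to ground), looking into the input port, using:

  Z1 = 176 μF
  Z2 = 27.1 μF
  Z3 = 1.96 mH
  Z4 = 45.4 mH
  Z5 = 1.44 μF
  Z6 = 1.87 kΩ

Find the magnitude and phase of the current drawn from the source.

Step 1 — Angular frequency: ω = 2π·f = 2π·706 = 4436 rad/s.
Step 2 — Component impedances:
  Z1: Z = 1/(jωC) = -j/(ω·C) = 0 - j1.281 Ω
  Z2: Z = 1/(jωC) = -j/(ω·C) = 0 - j8.319 Ω
  Z3: Z = jωL = j·4436·0.00196 = 0 + j8.694 Ω
  Z4: Z = jωL = j·4436·0.0454 = 0 + j201.4 Ω
  Z5: Z = 1/(jωC) = -j/(ω·C) = 0 - j156.5 Ω
  Z6: Z = R = 1870 Ω
Step 3 — Ladder network (open output): work backward from the far end, alternating series and parallel combinations. Z_in = 0.03661 - j9.939 Ω = 9.939∠-89.8° Ω.
Step 4 — Source phasor: V = 24∠159.8° V = -22.52 + j8.287 V.
Step 5 — Ohm's law: I = V / Z_total = (-22.52 + j8.287) / (0.03661 - j9.939) = -0.8421 - j2.263 A.
Step 6 — Convert to polar: |I| = 2.415 A, ∠I = -110.4°.

I = 2.415∠-110.4° A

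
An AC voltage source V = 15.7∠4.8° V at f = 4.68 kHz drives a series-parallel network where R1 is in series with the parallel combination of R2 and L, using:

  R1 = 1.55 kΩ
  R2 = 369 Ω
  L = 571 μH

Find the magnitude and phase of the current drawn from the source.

Step 1 — Angular frequency: ω = 2π·f = 2π·4680 = 2.941e+04 rad/s.
Step 2 — Component impedances:
  R1: Z = R = 1550 Ω
  R2: Z = R = 369 Ω
  L: Z = jωL = j·2.941e+04·0.000571 = 0 + j16.79 Ω
Step 3 — Parallel branch: R2 || L = 1/(1/R2 + 1/L) = 0.7624 + j16.76 Ω.
Step 4 — Series with R1: Z_total = R1 + (R2 || L) = 1551 + j16.76 Ω = 1551∠0.6° Ω.
Step 5 — Source phasor: V = 15.7∠4.8° V = 15.64 + j1.314 V.
Step 6 — Ohm's law: I = V / Z_total = (15.64 + j1.314) / (1551 + j16.76) = 0.0101 + j0.0007381 A.
Step 7 — Convert to polar: |I| = 0.01012 A, ∠I = 4.2°.

I = 0.01012∠4.2° A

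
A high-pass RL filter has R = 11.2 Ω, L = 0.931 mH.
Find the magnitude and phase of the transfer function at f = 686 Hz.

Step 1 — Angular frequency: ω = 2π·686 = 4310 rad/s.
Step 2 — Transfer function: H(jω) = jωL/(R + jωL).
Step 3 — Numerator jωL = j·4.013; denominator R + jωL = 11.2 + j4.013.
Step 4 — H = 0.1138 + j0.3175.
Step 5 — Magnitude: |H| = 0.3373 (-9.4 dB); phase: φ = 70.3°.

|H| = 0.3373 (-9.4 dB), φ = 70.3°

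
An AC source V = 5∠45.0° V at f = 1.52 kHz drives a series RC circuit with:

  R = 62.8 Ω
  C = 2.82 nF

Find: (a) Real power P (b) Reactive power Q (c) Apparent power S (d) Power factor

Step 1 — Angular frequency: ω = 2π·f = 2π·1520 = 9550 rad/s.
Step 2 — Component impedances:
  R: Z = R = 62.8 Ω
  C: Z = 1/(jωC) = -j/(ω·C) = 0 - j3.713e+04 Ω
Step 3 — Series combination: Z_total = R + C = 62.8 - j3.713e+04 Ω = 3.713e+04∠-89.9° Ω.
Step 4 — Source phasor: V = 5∠45.0° V = 3.536 + j3.536 V.
Step 5 — Current: I = V / Z = -9.506e-05 + j9.538e-05 A = 0.0001347∠134.9° A.
Step 6 — Complex power: S = V·I* = 1.139e-06 - j0.0006733 VA.
Step 7 — Real power: P = Re(S) = 1.139e-06 W.
Step 8 — Reactive power: Q = Im(S) = -0.0006733 VAR.
Step 9 — Apparent power: |S| = 0.0006733 VA.
Step 10 — Power factor: PF = P/|S| = 0.001691 (leading).

(a) P = 1.139e-06 W  (b) Q = -0.0006733 VAR  (c) S = 0.0006733 VA  (d) PF = 0.001691 (leading)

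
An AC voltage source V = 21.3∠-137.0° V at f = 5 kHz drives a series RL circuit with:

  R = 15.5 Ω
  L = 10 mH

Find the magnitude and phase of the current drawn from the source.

Step 1 — Angular frequency: ω = 2π·f = 2π·5000 = 3.142e+04 rad/s.
Step 2 — Component impedances:
  R: Z = R = 15.5 Ω
  L: Z = jωL = j·3.142e+04·0.01 = 0 + j314.2 Ω
Step 3 — Series combination: Z_total = R + L = 15.5 + j314.2 Ω = 314.5∠87.2° Ω.
Step 4 — Source phasor: V = 21.3∠-137.0° V = -15.58 - j14.53 V.
Step 5 — Ohm's law: I = V / Z_total = (-15.58 - j14.53) / (15.5 + j314.2) = -0.04857 + j0.04719 A.
Step 6 — Convert to polar: |I| = 0.06772 A, ∠I = 135.8°.

I = 0.06772∠135.8° A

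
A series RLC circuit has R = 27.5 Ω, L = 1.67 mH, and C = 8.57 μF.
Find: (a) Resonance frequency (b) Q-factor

Step 1 — Resonance condition Im(Z)=0 gives ω₀ = 1/√(LC).
Step 2 — ω₀ = 1/√(0.00167·8.57e-06) = 8359 rad/s.
Step 3 — f₀ = ω₀/(2π) = 1330 Hz.
Step 4 — Series Q: Q = ω₀L/R = 8359·0.00167/27.5 = 0.5076.

(a) f₀ = 1330 Hz  (b) Q = 0.5076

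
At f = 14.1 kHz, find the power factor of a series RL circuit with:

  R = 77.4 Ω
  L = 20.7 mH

Step 1 — Angular frequency: ω = 2π·f = 2π·1.41e+04 = 8.859e+04 rad/s.
Step 2 — Component impedances:
  R: Z = R = 77.4 Ω
  L: Z = jωL = j·8.859e+04·0.0207 = 0 + j1834 Ω
Step 3 — Series combination: Z_total = R + L = 77.4 + j1834 Ω = 1836∠87.6° Ω.
Step 4 — Power factor: PF = cos(φ) = Re(Z)/|Z| = 77.4/1835.5 = 0.04217.
Step 5 — Type: Im(Z) = 1834 ⇒ lagging (phase φ = 87.6°).

PF = 0.04217 (lagging, φ = 87.6°)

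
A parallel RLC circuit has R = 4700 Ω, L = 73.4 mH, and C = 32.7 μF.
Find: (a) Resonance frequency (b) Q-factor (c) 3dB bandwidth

Step 1 — Resonance: ω₀ = 1/√(LC) = 1/√(0.0734·3.27e-05) = 645.5 rad/s.
Step 2 — f₀ = ω₀/(2π) = 102.7 Hz.
Step 3 — Parallel Q: Q = R/(ω₀L) = 4700/(645.5·0.0734) = 99.2.
Step 4 — Bandwidth: Δω = ω₀/Q = 6.507 rad/s; BW = Δω/(2π) = 1.036 Hz.

(a) f₀ = 102.7 Hz  (b) Q = 99.2  (c) BW = 1.036 Hz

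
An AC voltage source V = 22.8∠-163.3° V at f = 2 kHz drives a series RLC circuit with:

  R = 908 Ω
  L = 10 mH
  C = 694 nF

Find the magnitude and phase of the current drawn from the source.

Step 1 — Angular frequency: ω = 2π·f = 2π·2000 = 1.257e+04 rad/s.
Step 2 — Component impedances:
  R: Z = R = 908 Ω
  L: Z = jωL = j·1.257e+04·0.01 = 0 + j125.7 Ω
  C: Z = 1/(jωC) = -j/(ω·C) = 0 - j114.7 Ω
Step 3 — Series combination: Z_total = R + L + C = 908 + j11 Ω = 908.1∠0.7° Ω.
Step 4 — Source phasor: V = 22.8∠-163.3° V = -21.84 - j6.552 V.
Step 5 — Ohm's law: I = V / Z_total = (-21.84 - j6.552) / (908 + j11) = -0.02413 - j0.006923 A.
Step 6 — Convert to polar: |I| = 0.02511 A, ∠I = -164.0°.

I = 0.02511∠-164.0° A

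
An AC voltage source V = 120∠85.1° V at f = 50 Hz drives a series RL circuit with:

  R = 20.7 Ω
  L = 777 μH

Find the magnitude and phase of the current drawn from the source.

Step 1 — Angular frequency: ω = 2π·f = 2π·50 = 314.2 rad/s.
Step 2 — Component impedances:
  R: Z = R = 20.7 Ω
  L: Z = jωL = j·314.2·0.000777 = 0 + j0.2441 Ω
Step 3 — Series combination: Z_total = R + L = 20.7 + j0.2441 Ω = 20.7∠0.7° Ω.
Step 4 — Source phasor: V = 120∠85.1° V = 10.25 + j119.6 V.
Step 5 — Ohm's law: I = V / Z_total = (10.25 + j119.6) / (20.7 + j0.2441) = 0.5632 + j5.769 A.
Step 6 — Convert to polar: |I| = 5.797 A, ∠I = 84.4°.

I = 5.797∠84.4° A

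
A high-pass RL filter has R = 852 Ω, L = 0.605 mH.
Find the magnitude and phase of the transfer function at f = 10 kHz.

Step 1 — Angular frequency: ω = 2π·1e+04 = 6.283e+04 rad/s.
Step 2 — Transfer function: H(jω) = jωL/(R + jωL).
Step 3 — Numerator jωL = j·38.01; denominator R + jωL = 852 + j38.01.
Step 4 — H = 0.001987 + j0.04453.
Step 5 — Magnitude: |H| = 0.04457 (-27.0 dB); phase: φ = 87.4°.

|H| = 0.04457 (-27.0 dB), φ = 87.4°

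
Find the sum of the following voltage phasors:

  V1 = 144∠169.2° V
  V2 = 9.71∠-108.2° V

Step 1 — Convert each phasor to rectangular form:
  V1 = 144·(cos(169.2°) + j·sin(169.2°)) = -141.4 + j26.98 V
  V2 = 9.71·(cos(-108.2°) + j·sin(-108.2°)) = -3.033 - j9.224 V
Step 2 — Sum components: V_total = -144.5 + j17.76 V.
Step 3 — Convert to polar: |V_total| = 145.6 V, ∠V_total = 173.0°.

V_total = 145.6∠173.0° V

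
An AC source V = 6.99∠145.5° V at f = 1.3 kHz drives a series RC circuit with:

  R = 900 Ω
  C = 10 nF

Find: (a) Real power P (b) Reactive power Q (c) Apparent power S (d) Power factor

Step 1 — Angular frequency: ω = 2π·f = 2π·1300 = 8168 rad/s.
Step 2 — Component impedances:
  R: Z = R = 900 Ω
  C: Z = 1/(jωC) = -j/(ω·C) = 0 - j1.224e+04 Ω
Step 3 — Series combination: Z_total = R + C = 900 - j1.224e+04 Ω = 1.228e+04∠-85.8° Ω.
Step 4 — Source phasor: V = 6.99∠145.5° V = -5.761 + j3.959 V.
Step 5 — Current: I = V / Z = -0.0003561 - j0.0004444 A = 0.0005694∠-128.7° A.
Step 6 — Complex power: S = V·I* = 0.0002918 - j0.00397 VA.
Step 7 — Real power: P = Re(S) = 0.0002918 W.
Step 8 — Reactive power: Q = Im(S) = -0.00397 VAR.
Step 9 — Apparent power: |S| = 0.00398 VA.
Step 10 — Power factor: PF = P/|S| = 0.07332 (leading).

(a) P = 0.0002918 W  (b) Q = -0.00397 VAR  (c) S = 0.00398 VA  (d) PF = 0.07332 (leading)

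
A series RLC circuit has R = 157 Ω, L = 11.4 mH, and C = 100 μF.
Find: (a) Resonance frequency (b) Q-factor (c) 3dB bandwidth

Step 1 — Resonance condition Im(Z)=0 gives ω₀ = 1/√(LC).
Step 2 — ω₀ = 1/√(0.0114·0.0001) = 936.6 rad/s.
Step 3 — f₀ = ω₀/(2π) = 149.1 Hz.
Step 4 — Series Q: Q = ω₀L/R = 936.6·0.0114/157 = 0.06801.
Step 5 — 3dB bandwidth: Δω = ω₀/Q = 1.377e+04 rad/s; BW = Δω/(2π) = 2192 Hz.

(a) f₀ = 149.1 Hz  (b) Q = 0.06801  (c) BW = 2192 Hz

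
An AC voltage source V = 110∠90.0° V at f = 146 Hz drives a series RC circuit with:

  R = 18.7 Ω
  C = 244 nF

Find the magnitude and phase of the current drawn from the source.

Step 1 — Angular frequency: ω = 2π·f = 2π·146 = 917.3 rad/s.
Step 2 — Component impedances:
  R: Z = R = 18.7 Ω
  C: Z = 1/(jωC) = -j/(ω·C) = 0 - j4468 Ω
Step 3 — Series combination: Z_total = R + C = 18.7 - j4468 Ω = 4468∠-89.8° Ω.
Step 4 — Source phasor: V = 110∠90.0° V = 0 + j110 V.
Step 5 — Ohm's law: I = V / Z_total = (0 + j110) / (18.7 - j4468) = -0.02462 + j0.0001031 A.
Step 6 — Convert to polar: |I| = 0.02462 A, ∠I = 179.8°.

I = 0.02462∠179.8° A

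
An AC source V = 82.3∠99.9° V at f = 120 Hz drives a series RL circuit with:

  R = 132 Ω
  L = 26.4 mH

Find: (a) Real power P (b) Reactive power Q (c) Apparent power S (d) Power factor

Step 1 — Angular frequency: ω = 2π·f = 2π·120 = 754 rad/s.
Step 2 — Component impedances:
  R: Z = R = 132 Ω
  L: Z = jωL = j·754·0.0264 = 0 + j19.91 Ω
Step 3 — Series combination: Z_total = R + L = 132 + j19.91 Ω = 133.5∠8.6° Ω.
Step 4 — Source phasor: V = 82.3∠99.9° V = -14.15 + j81.07 V.
Step 5 — Current: I = V / Z = -0.01425 + j0.6163 A = 0.6165∠91.3° A.
Step 6 — Complex power: S = V·I* = 50.17 + j7.566 VA.
Step 7 — Real power: P = Re(S) = 50.17 W.
Step 8 — Reactive power: Q = Im(S) = 7.566 VAR.
Step 9 — Apparent power: |S| = 50.74 VA.
Step 10 — Power factor: PF = P/|S| = 0.9888 (lagging).

(a) P = 50.17 W  (b) Q = 7.566 VAR  (c) S = 50.74 VA  (d) PF = 0.9888 (lagging)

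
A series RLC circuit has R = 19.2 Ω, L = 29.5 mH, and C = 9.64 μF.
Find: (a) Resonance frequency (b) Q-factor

Step 1 — Resonance condition Im(Z)=0 gives ω₀ = 1/√(LC).
Step 2 — ω₀ = 1/√(0.0295·9.64e-06) = 1875 rad/s.
Step 3 — f₀ = ω₀/(2π) = 298.4 Hz.
Step 4 — Series Q: Q = ω₀L/R = 1875·0.0295/19.2 = 2.881.

(a) f₀ = 298.4 Hz  (b) Q = 2.881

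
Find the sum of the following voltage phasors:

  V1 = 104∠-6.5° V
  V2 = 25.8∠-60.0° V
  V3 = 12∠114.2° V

Step 1 — Convert each phasor to rectangular form:
  V1 = 104·(cos(-6.5°) + j·sin(-6.5°)) = 103.3 - j11.77 V
  V2 = 25.8·(cos(-60.0°) + j·sin(-60.0°)) = 12.9 - j22.34 V
  V3 = 12·(cos(114.2°) + j·sin(114.2°)) = -4.919 + j10.95 V
Step 2 — Sum components: V_total = 111.3 - j23.17 V.
Step 3 — Convert to polar: |V_total| = 113.7 V, ∠V_total = -11.8°.

V_total = 113.7∠-11.8° V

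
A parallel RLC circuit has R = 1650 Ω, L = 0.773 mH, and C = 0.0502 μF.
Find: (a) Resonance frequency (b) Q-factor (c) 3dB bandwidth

Step 1 — Resonance: ω₀ = 1/√(LC) = 1/√(0.000773·5.02e-08) = 1.605e+05 rad/s.
Step 2 — f₀ = ω₀/(2π) = 2.555e+04 Hz.
Step 3 — Parallel Q: Q = R/(ω₀L) = 1650/(1.605e+05·0.000773) = 13.3.
Step 4 — Bandwidth: Δω = ω₀/Q = 1.207e+04 rad/s; BW = Δω/(2π) = 1921 Hz.

(a) f₀ = 2.555e+04 Hz  (b) Q = 13.3  (c) BW = 1921 Hz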